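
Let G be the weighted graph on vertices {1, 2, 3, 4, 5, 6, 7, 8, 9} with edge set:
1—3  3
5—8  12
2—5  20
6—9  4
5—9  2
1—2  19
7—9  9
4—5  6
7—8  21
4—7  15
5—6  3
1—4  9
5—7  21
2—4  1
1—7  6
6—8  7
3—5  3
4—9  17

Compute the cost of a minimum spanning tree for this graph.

Kruskal: consider edges lightest-first.
2—4 (1): add — endpoints in different components.
5—9 (2): add — endpoints in different components.
1—3 (3): add — endpoints in different components.
3—5 (3): add — endpoints in different components.
5—6 (3): add — endpoints in different components.
6—9 (4): skip — 6 and 9 already connected.
1—7 (6): add — endpoints in different components.
4—5 (6): add — endpoints in different components.
6—8 (7): add — endpoints in different components.
MST edges: 2—4, 5—9, 1—3, 3—5, 5—6, 1—7, 4—5, 6—8; total weight 1+2+3+3+3+6+6+7 = 31.

31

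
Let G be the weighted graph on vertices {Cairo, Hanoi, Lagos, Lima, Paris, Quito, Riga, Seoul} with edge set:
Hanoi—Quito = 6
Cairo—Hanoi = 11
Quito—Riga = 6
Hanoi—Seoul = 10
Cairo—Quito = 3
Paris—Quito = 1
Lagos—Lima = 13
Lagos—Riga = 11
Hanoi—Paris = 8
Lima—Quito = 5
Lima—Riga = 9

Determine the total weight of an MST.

Sort edges by weight, then run Kruskal:
Paris—Quito (1): add — endpoints in different components.
Cairo—Quito (3): add — endpoints in different components.
Lima—Quito (5): add — endpoints in different components.
Hanoi—Quito (6): add — endpoints in different components.
Quito—Riga (6): add — endpoints in different components.
Hanoi—Paris (8): skip — Paris and Hanoi already connected.
Lima—Riga (9): skip — Lima and Riga already connected.
Hanoi—Seoul (10): add — endpoints in different components.
Cairo—Hanoi (11): skip — Hanoi and Cairo already connected.
Lagos—Riga (11): add — endpoints in different components.
MST edges: Paris—Quito, Cairo—Quito, Lima—Quito, Hanoi—Quito, Quito—Riga, Hanoi—Seoul, Lagos—Riga; total weight 1+3+5+6+6+10+11 = 42.

42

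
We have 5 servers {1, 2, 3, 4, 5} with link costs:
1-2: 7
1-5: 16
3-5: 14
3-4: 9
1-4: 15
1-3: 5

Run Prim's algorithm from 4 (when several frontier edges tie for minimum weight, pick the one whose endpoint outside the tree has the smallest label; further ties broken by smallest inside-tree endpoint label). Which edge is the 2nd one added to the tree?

Prim, starting at 4.
Step 1: cheapest edge leaving the tree is 3-4 (9); add 3.
Step 2: cheapest edge leaving the tree is 1-3 (5); add 1.
Step 3: cheapest edge leaving the tree is 1-2 (7); add 2.
Step 4: cheapest edge leaving the tree is 3-5 (14); add 5.
The 2nd edge added is 1-3.

1-3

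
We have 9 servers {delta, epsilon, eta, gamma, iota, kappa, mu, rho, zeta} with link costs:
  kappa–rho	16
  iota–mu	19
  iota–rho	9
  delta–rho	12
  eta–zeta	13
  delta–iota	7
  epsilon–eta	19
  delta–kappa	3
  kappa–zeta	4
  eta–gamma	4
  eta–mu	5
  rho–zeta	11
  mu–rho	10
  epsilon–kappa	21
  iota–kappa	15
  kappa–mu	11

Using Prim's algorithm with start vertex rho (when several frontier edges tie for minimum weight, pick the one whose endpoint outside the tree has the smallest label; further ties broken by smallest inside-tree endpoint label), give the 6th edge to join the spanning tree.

eta-mu

Grow the tree from rho using Prim:
Step 1: cheapest edge leaving the tree is iota–rho (9); add iota.
Step 2: cheapest edge leaving the tree is delta–iota (7); add delta.
Step 3: cheapest edge leaving the tree is delta–kappa (3); add kappa.
Step 4: cheapest edge leaving the tree is kappa–zeta (4); add zeta.
Step 5: cheapest edge leaving the tree is mu–rho (10); add mu.
Step 6: cheapest edge leaving the tree is eta–mu (5); add eta.
Step 7: cheapest edge leaving the tree is eta–gamma (4); add gamma.
Step 8: cheapest edge leaving the tree is epsilon–eta (19); add epsilon.
The 6th edge added is eta–mu.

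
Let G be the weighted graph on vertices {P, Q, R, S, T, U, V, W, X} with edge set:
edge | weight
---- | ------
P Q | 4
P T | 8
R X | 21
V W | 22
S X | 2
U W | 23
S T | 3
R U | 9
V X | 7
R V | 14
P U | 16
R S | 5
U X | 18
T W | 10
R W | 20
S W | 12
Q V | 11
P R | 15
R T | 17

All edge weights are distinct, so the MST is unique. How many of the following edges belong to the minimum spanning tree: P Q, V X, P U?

2

Kruskal: consider edges lightest-first.
S X (2): add — endpoints in different components.
S T (3): add — endpoints in different components.
P Q (4): add — endpoints in different components.
R S (5): add — endpoints in different components.
V X (7): add — endpoints in different components.
P T (8): add — endpoints in different components.
R U (9): add — endpoints in different components.
T W (10): add — endpoints in different components.
MST edge set: {S X, S T, P Q, R S, V X, P T, R U, T W}.
Of the listed edges, {P Q, V X} are in the MST → 2.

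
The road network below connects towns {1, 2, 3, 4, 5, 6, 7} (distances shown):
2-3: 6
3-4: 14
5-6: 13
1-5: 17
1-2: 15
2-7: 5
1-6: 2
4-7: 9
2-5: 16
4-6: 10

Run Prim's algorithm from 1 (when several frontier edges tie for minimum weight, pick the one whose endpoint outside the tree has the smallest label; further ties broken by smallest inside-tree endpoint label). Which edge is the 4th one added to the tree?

Prim, starting at 1.
Step 1: cheapest edge leaving the tree is 1-6 (2); add 6.
Step 2: cheapest edge leaving the tree is 4-6 (10); add 4.
Step 3: cheapest edge leaving the tree is 4-7 (9); add 7.
Step 4: cheapest edge leaving the tree is 2-7 (5); add 2.
Step 5: cheapest edge leaving the tree is 2-3 (6); add 3.
Step 6: cheapest edge leaving the tree is 5-6 (13); add 5.
The 4th edge added is 2-7.

2-7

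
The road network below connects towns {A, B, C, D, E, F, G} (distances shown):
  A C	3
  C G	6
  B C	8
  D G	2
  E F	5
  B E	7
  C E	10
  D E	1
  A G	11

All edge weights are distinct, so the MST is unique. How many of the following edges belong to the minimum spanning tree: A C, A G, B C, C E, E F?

2

Kruskal's algorithm — process edges by increasing weight (ties by edge label):
D E (1): add. Components now {A} {B} {C} {D,E} {F} {G}
D G (2): add. Components now {A} {B} {C} {D,E,G} {F}
A C (3): add. Components now {A,C} {B} {D,E,G} {F}
E F (5): add. Components now {A,C} {B} {D,E,F,G}
C G (6): add. Components now {A,C,D,E,F,G} {B}
B E (7): add. Components now {A,B,C,D,E,F,G}
MST edge set: {D E, D G, A C, E F, C G, B E}.
Of the listed edges, {A C, E F} are in the MST → 2.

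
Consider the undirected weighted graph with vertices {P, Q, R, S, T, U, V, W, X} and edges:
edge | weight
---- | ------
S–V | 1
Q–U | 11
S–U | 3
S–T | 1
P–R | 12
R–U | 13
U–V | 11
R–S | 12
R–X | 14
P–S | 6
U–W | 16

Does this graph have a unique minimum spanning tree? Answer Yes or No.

No

Sort edges by weight, then run Kruskal:
S–T (1): add — endpoints in different components.
S–V (1): add — endpoints in different components.
S–U (3): add — endpoints in different components.
P–S (6): add — endpoints in different components.
Q–U (11): add — endpoints in different components.
U–V (11): skip — U and V already connected.
P–R (12): add — endpoints in different components.
R–S (12): skip — S and R already connected.
R–U (13): skip — U and R already connected.
R–X (14): add — endpoints in different components.
U–W (16): add — endpoints in different components.
Non-tree edge R–S has weight 12, equal to the heaviest edge on its tree cycle — swapping gives another MST of the same weight. Not unique.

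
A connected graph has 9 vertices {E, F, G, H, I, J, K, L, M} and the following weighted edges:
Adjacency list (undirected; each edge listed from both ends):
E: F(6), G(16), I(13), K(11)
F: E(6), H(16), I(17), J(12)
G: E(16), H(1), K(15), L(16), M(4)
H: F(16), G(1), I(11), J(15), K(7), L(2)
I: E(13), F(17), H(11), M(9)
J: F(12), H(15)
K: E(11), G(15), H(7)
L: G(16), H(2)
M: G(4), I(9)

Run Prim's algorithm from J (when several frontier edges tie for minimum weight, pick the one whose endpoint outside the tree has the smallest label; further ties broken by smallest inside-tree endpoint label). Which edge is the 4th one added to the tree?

H-K

Grow the tree from J using Prim:
Step 1: cheapest edge leaving the tree is F J (12); add F.
Step 2: cheapest edge leaving the tree is E F (6); add E.
Step 3: cheapest edge leaving the tree is E K (11); add K.
Step 4: cheapest edge leaving the tree is H K (7); add H.
Step 5: cheapest edge leaving the tree is G H (1); add G.
Step 6: cheapest edge leaving the tree is H L (2); add L.
Step 7: cheapest edge leaving the tree is G M (4); add M.
Step 8: cheapest edge leaving the tree is I M (9); add I.
The 4th edge added is H K.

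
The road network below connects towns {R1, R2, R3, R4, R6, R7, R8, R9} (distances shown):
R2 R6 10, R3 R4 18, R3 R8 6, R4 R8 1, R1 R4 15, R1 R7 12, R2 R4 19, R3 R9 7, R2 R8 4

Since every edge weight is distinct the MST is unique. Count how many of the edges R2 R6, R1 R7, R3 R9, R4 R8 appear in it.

4

Sort edges by weight, then run Kruskal:
R4 R8 (1): add — endpoints in different components.
R2 R8 (4): add — endpoints in different components.
R3 R8 (6): add — endpoints in different components.
R3 R9 (7): add — endpoints in different components.
R2 R6 (10): add — endpoints in different components.
R1 R7 (12): add — endpoints in different components.
R1 R4 (15): add — endpoints in different components.
MST edge set: {R4 R8, R2 R8, R3 R8, R3 R9, R2 R6, R1 R7, R1 R4}.
Of the listed edges, {R2 R6, R1 R7, R3 R9, R4 R8} are in the MST → 4.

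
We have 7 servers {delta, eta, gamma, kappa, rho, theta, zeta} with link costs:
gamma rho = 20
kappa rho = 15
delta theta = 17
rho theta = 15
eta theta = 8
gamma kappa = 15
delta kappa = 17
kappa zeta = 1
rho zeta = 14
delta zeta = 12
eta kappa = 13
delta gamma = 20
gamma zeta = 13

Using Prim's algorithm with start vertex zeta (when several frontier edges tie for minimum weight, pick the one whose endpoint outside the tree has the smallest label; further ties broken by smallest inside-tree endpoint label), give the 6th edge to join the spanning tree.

rho-zeta

Prim, starting at zeta.
Step 1: frontier [kappa zeta 1, delta zeta 12, gamma zeta 13, rho zeta 14] → take kappa zeta (1); add kappa.
Step 2: frontier [eta kappa 13, gamma kappa 15, kappa rho 15, delta kappa 17, delta zeta 12, gamma zeta 13, rho zeta 14] → take delta zeta (12); add delta.
Step 3: frontier [delta theta 17, delta gamma 20, eta kappa 13, gamma kappa 15, kappa rho 15, gamma zeta 13, rho zeta 14] → take eta kappa (13); add eta.
Step 4: frontier [delta theta 17, delta gamma 20, eta theta 8, gamma kappa 15, kappa rho 15, gamma zeta 13, rho zeta 14] → take eta theta (8); add theta.
Step 5: frontier [delta gamma 20, gamma kappa 15, kappa rho 15, rho theta 15, gamma zeta 13, rho zeta 14] → take gamma zeta (13); add gamma.
Step 6: frontier [gamma rho 20, kappa rho 15, rho theta 15, rho zeta 14] → take rho zeta (14); add rho.
The 6th edge added is rho zeta.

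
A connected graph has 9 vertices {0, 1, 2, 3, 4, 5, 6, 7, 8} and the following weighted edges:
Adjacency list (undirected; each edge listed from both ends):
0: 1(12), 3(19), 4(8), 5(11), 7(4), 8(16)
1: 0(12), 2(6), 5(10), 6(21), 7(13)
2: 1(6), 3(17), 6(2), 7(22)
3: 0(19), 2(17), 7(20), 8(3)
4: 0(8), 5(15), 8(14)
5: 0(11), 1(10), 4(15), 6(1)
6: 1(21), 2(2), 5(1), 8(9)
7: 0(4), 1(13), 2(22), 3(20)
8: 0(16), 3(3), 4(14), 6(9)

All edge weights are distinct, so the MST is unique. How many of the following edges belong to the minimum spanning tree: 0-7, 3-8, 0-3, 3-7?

2

Kruskal's algorithm — process edges by increasing weight (ties by edge label):
5-6 (1): add — endpoints in different components.
2-6 (2): add — endpoints in different components.
3-8 (3): add — endpoints in different components.
0-7 (4): add — endpoints in different components.
1-2 (6): add — endpoints in different components.
0-4 (8): add — endpoints in different components.
6-8 (9): add — endpoints in different components.
1-5 (10): skip — 1 and 5 already connected.
0-5 (11): add — endpoints in different components.
MST edge set: {5-6, 2-6, 3-8, 0-7, 1-2, 0-4, 6-8, 0-5}.
Of the listed edges, {0-7, 3-8} are in the MST → 2.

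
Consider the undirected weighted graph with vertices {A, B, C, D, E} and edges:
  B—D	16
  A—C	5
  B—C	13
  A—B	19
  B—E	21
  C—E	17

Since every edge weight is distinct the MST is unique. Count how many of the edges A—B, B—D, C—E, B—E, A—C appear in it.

3

Sort edges by weight, then run Kruskal:
A—C (5): add — endpoints in different components.
B—C (13): add — endpoints in different components.
B—D (16): add — endpoints in different components.
C—E (17): add — endpoints in different components.
MST edge set: {A—C, B—C, B—D, C—E}.
Of the listed edges, {B—D, C—E, A—C} are in the MST → 3.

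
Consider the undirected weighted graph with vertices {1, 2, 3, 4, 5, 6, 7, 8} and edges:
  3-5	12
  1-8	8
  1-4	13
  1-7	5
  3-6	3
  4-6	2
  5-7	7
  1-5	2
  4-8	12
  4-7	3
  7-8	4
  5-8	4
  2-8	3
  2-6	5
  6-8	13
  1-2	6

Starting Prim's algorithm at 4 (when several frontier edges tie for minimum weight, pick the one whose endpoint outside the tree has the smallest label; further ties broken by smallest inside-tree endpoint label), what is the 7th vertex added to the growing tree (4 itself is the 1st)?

5

Prim, starting at 4.
Step 1: cheapest edge leaving the tree is 4-6 (2); add 6.
Step 2: cheapest edge leaving the tree is 3-6 (3); add 3.
Step 3: cheapest edge leaving the tree is 4-7 (3); add 7.
Step 4: cheapest edge leaving the tree is 7-8 (4); add 8.
Step 5: cheapest edge leaving the tree is 2-8 (3); add 2.
Step 6: cheapest edge leaving the tree is 5-8 (4); add 5.
Step 7: cheapest edge leaving the tree is 1-5 (2); add 1.
Vertex order: 4, 6, 3, 7, 8, 2, 5, 1. The 7th vertex is 5.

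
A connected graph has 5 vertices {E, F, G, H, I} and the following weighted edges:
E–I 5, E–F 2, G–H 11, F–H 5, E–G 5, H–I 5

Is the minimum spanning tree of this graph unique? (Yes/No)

No

Sort edges by weight, then run Kruskal:
E–F (2): add — endpoints in different components.
E–G (5): add — endpoints in different components.
E–I (5): add — endpoints in different components.
F–H (5): add — endpoints in different components.
Non-tree edge H–I has weight 5, equal to the heaviest edge on its tree cycle — swapping gives another MST of the same weight. Not unique.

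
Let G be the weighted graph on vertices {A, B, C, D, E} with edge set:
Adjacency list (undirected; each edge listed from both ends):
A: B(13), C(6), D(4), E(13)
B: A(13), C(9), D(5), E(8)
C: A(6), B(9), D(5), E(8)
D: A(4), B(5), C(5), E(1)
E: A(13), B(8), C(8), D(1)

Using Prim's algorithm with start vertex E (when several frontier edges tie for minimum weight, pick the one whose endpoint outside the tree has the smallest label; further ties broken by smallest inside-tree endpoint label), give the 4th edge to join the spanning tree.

Prim's algorithm from E:
Step 1: frontier [D—E 1, B—E 8, C—E 8, A—E 13] → take D—E (1); add D.
Step 2: frontier [A—D 4, B—D 5, C—D 5, B—E 8, C—E 8, A—E 13] → take A—D (4); add A.
Step 3: frontier [A—C 6, A—B 13, B—D 5, C—D 5, B—E 8, C—E 8] → take B—D (5); add B.
Step 4: frontier [A—C 6, B—C 9, C—D 5, C—E 8] → take C—D (5); add C.
The 4th edge added is C—D.

C-D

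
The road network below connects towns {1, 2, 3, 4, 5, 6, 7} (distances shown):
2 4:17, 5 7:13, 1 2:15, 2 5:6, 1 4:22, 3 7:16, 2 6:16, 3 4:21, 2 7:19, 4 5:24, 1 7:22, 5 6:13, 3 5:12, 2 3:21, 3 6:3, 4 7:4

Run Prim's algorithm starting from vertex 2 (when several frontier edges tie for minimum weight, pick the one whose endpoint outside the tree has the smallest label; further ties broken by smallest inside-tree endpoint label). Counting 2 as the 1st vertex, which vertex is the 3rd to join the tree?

3

Prim's algorithm from 2:
Step 1: cheapest edge leaving the tree is 2 5 (6); add 5.
Step 2: cheapest edge leaving the tree is 3 5 (12); add 3.
Step 3: cheapest edge leaving the tree is 3 6 (3); add 6.
Step 4: cheapest edge leaving the tree is 5 7 (13); add 7.
Step 5: cheapest edge leaving the tree is 4 7 (4); add 4.
Step 6: cheapest edge leaving the tree is 1 2 (15); add 1.
Vertex order: 2, 5, 3, 6, 7, 4, 1. The 3rd vertex is 3.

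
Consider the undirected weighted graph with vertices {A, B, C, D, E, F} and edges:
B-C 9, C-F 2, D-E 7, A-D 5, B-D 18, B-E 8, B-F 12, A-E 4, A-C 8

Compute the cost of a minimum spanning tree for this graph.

Kruskal: consider edges lightest-first.
C-F (2): add — endpoints in different components.
A-E (4): add — endpoints in different components.
A-D (5): add — endpoints in different components.
D-E (7): skip — D and E already connected.
A-C (8): add — endpoints in different components.
B-E (8): add — endpoints in different components.
MST edges: C-F, A-E, A-D, A-C, B-E; total weight 2+4+5+8+8 = 27.

27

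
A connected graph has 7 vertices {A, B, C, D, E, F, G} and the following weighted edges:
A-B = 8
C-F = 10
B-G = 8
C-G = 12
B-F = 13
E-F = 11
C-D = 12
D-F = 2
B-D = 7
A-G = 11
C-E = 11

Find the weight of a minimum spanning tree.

46

Kruskal: consider edges lightest-first.
D-F (2): add. Components now {A} {B} {C} {D,F} {E} {G}
B-D (7): add. Components now {A} {B,D,F} {C} {E} {G}
A-B (8): add. Components now {A,B,D,F} {C} {E} {G}
B-G (8): add. Components now {A,B,D,F,G} {C} {E}
C-F (10): add. Components now {A,B,C,D,F,G} {E}
A-G (11): skip — A and G already connected.
C-E (11): add. Components now {A,B,C,D,E,F,G}
MST edges: D-F, B-D, A-B, B-G, C-F, C-E; total weight 2+7+8+8+10+11 = 46.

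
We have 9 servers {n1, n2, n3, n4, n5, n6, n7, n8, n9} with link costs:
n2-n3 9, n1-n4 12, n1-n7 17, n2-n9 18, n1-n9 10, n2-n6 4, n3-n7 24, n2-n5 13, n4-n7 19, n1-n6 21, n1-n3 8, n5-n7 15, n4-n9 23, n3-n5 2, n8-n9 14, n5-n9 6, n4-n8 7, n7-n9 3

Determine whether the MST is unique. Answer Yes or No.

Yes

Kruskal's algorithm — process edges by increasing weight (ties by edge label):
n3-n5 (2): add — endpoints in different components.
n7-n9 (3): add — endpoints in different components.
n2-n6 (4): add — endpoints in different components.
n5-n9 (6): add — endpoints in different components.
n4-n8 (7): add — endpoints in different components.
n1-n3 (8): add — endpoints in different components.
n2-n3 (9): add — endpoints in different components.
n1-n9 (10): skip — n1 and n9 already connected.
n1-n4 (12): add — endpoints in different components.
Every non-tree edge has weight strictly greater than the heaviest edge on the tree path between its endpoints, so the MST is unique.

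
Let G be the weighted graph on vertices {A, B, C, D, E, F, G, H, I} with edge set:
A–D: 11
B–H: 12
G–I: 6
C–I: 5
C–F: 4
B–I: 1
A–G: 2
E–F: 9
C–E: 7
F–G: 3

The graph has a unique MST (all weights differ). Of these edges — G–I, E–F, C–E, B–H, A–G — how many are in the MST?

3

Kruskal's algorithm — process edges by increasing weight (ties by edge label):
B–I (1): add — endpoints in different components.
A–G (2): add — endpoints in different components.
F–G (3): add — endpoints in different components.
C–F (4): add — endpoints in different components.
C–I (5): add — endpoints in different components.
G–I (6): skip — G and I already connected.
C–E (7): add — endpoints in different components.
E–F (9): skip — E and F already connected.
A–D (11): add — endpoints in different components.
B–H (12): add — endpoints in different components.
MST edge set: {B–I, A–G, F–G, C–F, C–I, C–E, A–D, B–H}.
Of the listed edges, {C–E, B–H, A–G} are in the MST → 3.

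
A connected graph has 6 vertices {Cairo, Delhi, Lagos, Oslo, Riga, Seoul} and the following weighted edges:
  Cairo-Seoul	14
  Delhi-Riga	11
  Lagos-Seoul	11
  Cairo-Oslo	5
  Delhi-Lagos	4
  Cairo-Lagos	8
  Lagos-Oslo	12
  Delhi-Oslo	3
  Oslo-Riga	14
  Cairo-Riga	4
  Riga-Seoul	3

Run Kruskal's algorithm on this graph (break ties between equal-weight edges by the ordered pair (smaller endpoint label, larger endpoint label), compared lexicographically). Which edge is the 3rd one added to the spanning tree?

Kruskal: consider edges lightest-first.
Delhi-Oslo (3): add. Components now {Seoul} {Cairo} {Lagos} {Delhi,Oslo} {Riga}
Riga-Seoul (3): add. Components now {Riga,Seoul} {Cairo} {Lagos} {Delhi,Oslo}
Cairo-Riga (4): add. Components now {Cairo,Riga,Seoul} {Lagos} {Delhi,Oslo}
Delhi-Lagos (4): add. Components now {Cairo,Riga,Seoul} {Delhi,Lagos,Oslo}
Cairo-Oslo (5): add. Components now {Cairo,Delhi,Lagos,Oslo,Riga,Seoul}
The 3rd edge added is Cairo-Riga.

Cairo-Riga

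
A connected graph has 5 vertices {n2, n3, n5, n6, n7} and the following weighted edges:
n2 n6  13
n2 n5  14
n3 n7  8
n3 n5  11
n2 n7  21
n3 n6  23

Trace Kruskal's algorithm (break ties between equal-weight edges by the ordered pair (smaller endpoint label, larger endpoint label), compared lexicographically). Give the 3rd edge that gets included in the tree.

Sort edges by weight, then run Kruskal:
n3 n7 (8): add — endpoints in different components.
n3 n5 (11): add — endpoints in different components.
n2 n6 (13): add — endpoints in different components.
n2 n5 (14): add — endpoints in different components.
The 3rd edge added is n2 n6.

n2-n6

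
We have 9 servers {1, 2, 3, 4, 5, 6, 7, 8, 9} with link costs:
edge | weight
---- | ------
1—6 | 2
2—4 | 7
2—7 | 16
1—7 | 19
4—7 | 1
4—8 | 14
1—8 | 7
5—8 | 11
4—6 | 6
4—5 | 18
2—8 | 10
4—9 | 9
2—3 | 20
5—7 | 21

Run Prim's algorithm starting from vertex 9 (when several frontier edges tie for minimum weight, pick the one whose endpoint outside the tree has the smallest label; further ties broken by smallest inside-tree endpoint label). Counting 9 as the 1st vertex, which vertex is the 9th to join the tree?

3

Prim's algorithm from 9:
Step 1: cheapest edge leaving the tree is 4—9 (9); add 4.
Step 2: cheapest edge leaving the tree is 4—7 (1); add 7.
Step 3: cheapest edge leaving the tree is 4—6 (6); add 6.
Step 4: cheapest edge leaving the tree is 1—6 (2); add 1.
Step 5: cheapest edge leaving the tree is 2—4 (7); add 2.
Step 6: cheapest edge leaving the tree is 1—8 (7); add 8.
Step 7: cheapest edge leaving the tree is 5—8 (11); add 5.
Step 8: cheapest edge leaving the tree is 2—3 (20); add 3.
Vertex order: 9, 4, 7, 6, 1, 2, 8, 5, 3. The 9th vertex is 3.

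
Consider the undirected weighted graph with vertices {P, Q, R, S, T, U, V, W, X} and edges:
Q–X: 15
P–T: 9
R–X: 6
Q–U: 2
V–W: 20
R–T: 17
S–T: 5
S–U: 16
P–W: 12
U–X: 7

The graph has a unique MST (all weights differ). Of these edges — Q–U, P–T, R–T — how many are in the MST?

Kruskal: consider edges lightest-first.
Q–U (2): add — endpoints in different components.
S–T (5): add — endpoints in different components.
R–X (6): add — endpoints in different components.
U–X (7): add — endpoints in different components.
P–T (9): add — endpoints in different components.
P–W (12): add — endpoints in different components.
Q–X (15): skip — Q and X already connected.
S–U (16): add — endpoints in different components.
R–T (17): skip — R and T already connected.
V–W (20): add — endpoints in different components.
MST edge set: {Q–U, S–T, R–X, U–X, P–T, P–W, S–U, V–W}.
Of the listed edges, {Q–U, P–T} are in the MST → 2.

2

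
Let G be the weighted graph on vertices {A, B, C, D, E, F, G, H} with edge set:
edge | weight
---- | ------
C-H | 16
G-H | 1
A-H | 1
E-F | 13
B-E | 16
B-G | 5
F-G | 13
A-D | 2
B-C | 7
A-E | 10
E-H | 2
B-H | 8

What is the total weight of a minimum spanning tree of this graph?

Prim's algorithm from E:
Step 1: frontier [E-H 2, A-E 10, E-F 13, B-E 16] → take E-H (2); add H.
Step 2: frontier [A-E 10, E-F 13, B-E 16, A-H 1, G-H 1, B-H 8, C-H 16] → take A-H (1); add A.
Step 3: frontier [A-D 2, E-F 13, B-E 16, G-H 1, B-H 8, C-H 16] → take G-H (1); add G.
Step 4: frontier [A-D 2, E-F 13, B-E 16, B-G 5, F-G 13, B-H 8, C-H 16] → take A-D (2); add D.
Step 5: frontier [E-F 13, B-E 16, B-G 5, F-G 13, B-H 8, C-H 16] → take B-G (5); add B.
Step 6: frontier [B-C 7, E-F 13, F-G 13, C-H 16] → take B-C (7); add C.
Step 7: frontier [E-F 13, F-G 13] → take E-F (13); add F.
MST edges: E-H, A-H, G-H, A-D, B-G, B-C, E-F; total weight 2+1+1+2+5+7+13 = 31.

31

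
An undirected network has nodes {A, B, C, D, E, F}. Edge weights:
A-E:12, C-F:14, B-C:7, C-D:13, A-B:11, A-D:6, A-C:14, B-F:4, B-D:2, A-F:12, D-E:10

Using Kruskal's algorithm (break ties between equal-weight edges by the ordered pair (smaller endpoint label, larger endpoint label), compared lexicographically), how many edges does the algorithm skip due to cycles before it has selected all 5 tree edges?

0

Kruskal: consider edges lightest-first.
B-D (2): add. Components now {A} {B,D} {C} {E} {F}
B-F (4): add. Components now {A} {B,D,F} {C} {E}
A-D (6): add. Components now {A,B,D,F} {C} {E}
B-C (7): add. Components now {A,B,C,D,F} {E}
D-E (10): add. Components now {A,B,C,D,E,F}
Edges rejected before the tree was complete: 0.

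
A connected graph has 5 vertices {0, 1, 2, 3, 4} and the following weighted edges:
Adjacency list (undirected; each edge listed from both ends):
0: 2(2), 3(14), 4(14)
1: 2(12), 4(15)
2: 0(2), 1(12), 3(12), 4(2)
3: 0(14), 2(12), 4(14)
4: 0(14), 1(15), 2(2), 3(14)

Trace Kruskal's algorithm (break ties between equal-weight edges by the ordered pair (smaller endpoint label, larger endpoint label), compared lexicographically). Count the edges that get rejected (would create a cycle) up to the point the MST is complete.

0

Kruskal: consider edges lightest-first.
0–2 (2): add — endpoints in different components.
2–4 (2): add — endpoints in different components.
1–2 (12): add — endpoints in different components.
2–3 (12): add — endpoints in different components.
Edges rejected before the tree was complete: 0.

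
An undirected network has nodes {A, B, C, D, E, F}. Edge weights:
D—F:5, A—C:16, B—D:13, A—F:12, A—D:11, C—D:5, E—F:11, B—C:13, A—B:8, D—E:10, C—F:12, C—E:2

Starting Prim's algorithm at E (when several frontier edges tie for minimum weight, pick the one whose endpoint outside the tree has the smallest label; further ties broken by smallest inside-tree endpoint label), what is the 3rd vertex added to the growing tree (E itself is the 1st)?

Prim's algorithm from E:
Step 1: frontier [C—E 2, D—E 10, E—F 11] → take C—E (2); add C.
Step 2: frontier [C—D 5, C—F 12, B—C 13, A—C 16, D—E 10, E—F 11] → take C—D (5); add D.
Step 3: frontier [C—F 12, B—C 13, A—C 16, D—F 5, A—D 11, B—D 13, E—F 11] → take D—F (5); add F.
Step 4: frontier [B—C 13, A—C 16, A—D 11, B—D 13, A—F 12] → take A—D (11); add A.
Step 5: frontier [A—B 8, B—C 13, B—D 13] → take A—B (8); add B.
Vertex order: E, C, D, F, A, B. The 3rd vertex is D.

D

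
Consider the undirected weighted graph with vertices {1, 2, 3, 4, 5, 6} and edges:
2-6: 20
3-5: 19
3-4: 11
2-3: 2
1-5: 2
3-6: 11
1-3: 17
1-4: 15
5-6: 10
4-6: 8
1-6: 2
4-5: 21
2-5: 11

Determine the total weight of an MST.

Kruskal's algorithm — process edges by increasing weight (ties by edge label):
1-5 (2): add — endpoints in different components.
1-6 (2): add — endpoints in different components.
2-3 (2): add — endpoints in different components.
4-6 (8): add — endpoints in different components.
5-6 (10): skip — 5 and 6 already connected.
2-5 (11): add — endpoints in different components.
MST edges: 1-5, 1-6, 2-3, 4-6, 2-5; total weight 2+2+2+8+11 = 25.

25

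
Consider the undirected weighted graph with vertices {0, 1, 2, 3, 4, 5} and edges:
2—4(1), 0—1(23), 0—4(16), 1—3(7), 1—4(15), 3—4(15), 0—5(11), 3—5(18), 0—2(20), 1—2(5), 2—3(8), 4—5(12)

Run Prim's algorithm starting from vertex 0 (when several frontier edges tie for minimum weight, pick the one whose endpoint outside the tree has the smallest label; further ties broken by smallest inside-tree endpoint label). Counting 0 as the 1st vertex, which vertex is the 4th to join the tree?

2

Grow the tree from 0 using Prim:
Step 1: frontier [0—5 11, 0—4 16, 0—2 20, 0—1 23] → take 0—5 (11); add 5.
Step 2: frontier [0—4 16, 0—2 20, 0—1 23, 4—5 12, 3—5 18] → take 4—5 (12); add 4.
Step 3: frontier [0—2 20, 0—1 23, 2—4 1, 1—4 15, 3—4 15, 3—5 18] → take 2—4 (1); add 2.
Step 4: frontier [0—1 23, 1—2 5, 2—3 8, 1—4 15, 3—4 15, 3—5 18] → take 1—2 (5); add 1.
Step 5: frontier [1—3 7, 2—3 8, 3—4 15, 3—5 18] → take 1—3 (7); add 3.
Vertex order: 0, 5, 4, 2, 1, 3. The 4th vertex is 2.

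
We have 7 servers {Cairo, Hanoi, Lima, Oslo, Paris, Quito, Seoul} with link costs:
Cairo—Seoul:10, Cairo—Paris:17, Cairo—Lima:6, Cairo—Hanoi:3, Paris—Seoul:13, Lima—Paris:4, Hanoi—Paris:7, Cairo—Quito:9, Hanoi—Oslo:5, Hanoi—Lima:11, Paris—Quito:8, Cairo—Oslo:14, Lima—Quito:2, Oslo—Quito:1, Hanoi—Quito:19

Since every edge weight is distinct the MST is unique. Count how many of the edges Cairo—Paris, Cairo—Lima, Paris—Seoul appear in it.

Kruskal: consider edges lightest-first.
Oslo—Quito (1): add — endpoints in different components.
Lima—Quito (2): add — endpoints in different components.
Cairo—Hanoi (3): add — endpoints in different components.
Lima—Paris (4): add — endpoints in different components.
Hanoi—Oslo (5): add — endpoints in different components.
Cairo—Lima (6): skip — Lima and Cairo already connected.
Hanoi—Paris (7): skip — Hanoi and Paris already connected.
Paris—Quito (8): skip — Quito and Paris already connected.
Cairo—Quito (9): skip — Cairo and Quito already connected.
Cairo—Seoul (10): add — endpoints in different components.
MST edge set: {Oslo—Quito, Lima—Quito, Cairo—Hanoi, Lima—Paris, Hanoi—Oslo, Cairo—Seoul}.
Of the listed edges, {} are in the MST → 0.

0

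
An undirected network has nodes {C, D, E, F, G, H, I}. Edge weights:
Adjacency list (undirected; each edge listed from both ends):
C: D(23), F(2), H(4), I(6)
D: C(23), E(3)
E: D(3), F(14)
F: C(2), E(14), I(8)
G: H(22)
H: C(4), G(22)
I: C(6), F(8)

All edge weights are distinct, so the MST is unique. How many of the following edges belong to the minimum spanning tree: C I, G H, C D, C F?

Sort edges by weight, then run Kruskal:
C F (2): add — endpoints in different components.
D E (3): add — endpoints in different components.
C H (4): add — endpoints in different components.
C I (6): add — endpoints in different components.
F I (8): skip — F and I already connected.
E F (14): add — endpoints in different components.
G H (22): add — endpoints in different components.
MST edge set: {C F, D E, C H, C I, E F, G H}.
Of the listed edges, {C I, G H, C F} are in the MST → 3.

3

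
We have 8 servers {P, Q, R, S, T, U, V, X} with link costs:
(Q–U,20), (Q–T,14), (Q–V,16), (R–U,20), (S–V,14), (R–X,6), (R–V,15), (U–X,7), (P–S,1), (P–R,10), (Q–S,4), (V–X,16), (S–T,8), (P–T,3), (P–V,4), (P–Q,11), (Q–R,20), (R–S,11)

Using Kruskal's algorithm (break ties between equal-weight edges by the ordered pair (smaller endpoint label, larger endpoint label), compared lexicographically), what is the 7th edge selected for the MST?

Kruskal: consider edges lightest-first.
P–S (1): add — endpoints in different components.
P–T (3): add — endpoints in different components.
P–V (4): add — endpoints in different components.
Q–S (4): add — endpoints in different components.
R–X (6): add — endpoints in different components.
U–X (7): add — endpoints in different components.
S–T (8): skip — T and S already connected.
P–R (10): add — endpoints in different components.
The 7th edge added is P–R.

P-R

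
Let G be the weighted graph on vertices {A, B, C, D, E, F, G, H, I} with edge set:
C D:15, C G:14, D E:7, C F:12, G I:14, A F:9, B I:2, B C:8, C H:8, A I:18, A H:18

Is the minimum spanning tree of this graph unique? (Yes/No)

Kruskal: consider edges lightest-first.
B I (2): add — endpoints in different components.
D E (7): add — endpoints in different components.
B C (8): add — endpoints in different components.
C H (8): add — endpoints in different components.
A F (9): add — endpoints in different components.
C F (12): add — endpoints in different components.
C G (14): add — endpoints in different components.
G I (14): skip — G and I already connected.
C D (15): add — endpoints in different components.
Non-tree edge G I has weight 14, equal to the heaviest edge on its tree cycle — swapping gives another MST of the same weight. Not unique.

No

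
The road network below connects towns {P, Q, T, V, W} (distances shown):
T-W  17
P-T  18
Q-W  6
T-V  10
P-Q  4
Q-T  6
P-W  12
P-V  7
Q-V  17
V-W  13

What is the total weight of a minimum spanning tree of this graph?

Sort edges by weight, then run Kruskal:
P-Q (4): add. Components now {P,Q} {W} {V} {T}
Q-T (6): add. Components now {P,Q,T} {W} {V}
Q-W (6): add. Components now {P,Q,T,W} {V}
P-V (7): add. Components now {P,Q,T,V,W}
MST edges: P-Q, Q-T, Q-W, P-V; total weight 4+6+6+7 = 23.

23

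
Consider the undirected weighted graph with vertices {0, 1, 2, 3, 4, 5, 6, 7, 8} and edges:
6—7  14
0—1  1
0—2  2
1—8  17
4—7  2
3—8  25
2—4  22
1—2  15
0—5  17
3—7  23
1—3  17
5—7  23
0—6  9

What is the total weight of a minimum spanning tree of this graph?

Prim's algorithm from 6:
Step 1: cheapest edge leaving the tree is 0—6 (9); add 0.
Step 2: cheapest edge leaving the tree is 0—1 (1); add 1.
Step 3: cheapest edge leaving the tree is 0—2 (2); add 2.
Step 4: cheapest edge leaving the tree is 6—7 (14); add 7.
Step 5: cheapest edge leaving the tree is 4—7 (2); add 4.
Step 6: cheapest edge leaving the tree is 1—3 (17); add 3.
Step 7: cheapest edge leaving the tree is 0—5 (17); add 5.
Step 8: cheapest edge leaving the tree is 1—8 (17); add 8.
MST edges: 0—6, 0—1, 0—2, 6—7, 4—7, 1—3, 0—5, 1—8; total weight 9+1+2+14+2+17+17+17 = 79.

79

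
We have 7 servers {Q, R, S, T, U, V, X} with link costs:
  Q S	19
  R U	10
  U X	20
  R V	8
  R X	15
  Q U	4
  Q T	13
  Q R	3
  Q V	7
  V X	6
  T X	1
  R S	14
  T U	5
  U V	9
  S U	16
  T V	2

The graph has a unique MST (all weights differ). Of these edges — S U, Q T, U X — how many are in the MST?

0

Kruskal's algorithm — process edges by increasing weight (ties by edge label):
T X (1): add. Components now {Q} {R} {U} {V} {S} {T,X}
T V (2): add. Components now {Q} {R} {U} {T,V,X} {S}
Q R (3): add. Components now {Q,R} {U} {T,V,X} {S}
Q U (4): add. Components now {Q,R,U} {T,V,X} {S}
T U (5): add. Components now {Q,R,T,U,V,X} {S}
V X (6): skip — V and X already connected.
Q V (7): skip — Q and V already connected.
R V (8): skip — R and V already connected.
U V (9): skip — U and V already connected.
R U (10): skip — R and U already connected.
Q T (13): skip — Q and T already connected.
R S (14): add. Components now {Q,R,S,T,U,V,X}
MST edge set: {T X, T V, Q R, Q U, T U, R S}.
Of the listed edges, {} are in the MST → 0.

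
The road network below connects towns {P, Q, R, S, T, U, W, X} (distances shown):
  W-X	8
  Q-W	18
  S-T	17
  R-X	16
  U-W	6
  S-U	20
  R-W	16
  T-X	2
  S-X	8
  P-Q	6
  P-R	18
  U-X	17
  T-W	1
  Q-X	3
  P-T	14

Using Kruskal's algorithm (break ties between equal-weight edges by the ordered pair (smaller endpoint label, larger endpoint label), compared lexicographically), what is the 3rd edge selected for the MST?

Kruskal's algorithm — process edges by increasing weight (ties by edge label):
T-W (1): add — endpoints in different components.
T-X (2): add — endpoints in different components.
Q-X (3): add — endpoints in different components.
P-Q (6): add — endpoints in different components.
U-W (6): add — endpoints in different components.
S-X (8): add — endpoints in different components.
W-X (8): skip — W and X already connected.
P-T (14): skip — T and P already connected.
R-W (16): add — endpoints in different components.
The 3rd edge added is Q-X.

Q-X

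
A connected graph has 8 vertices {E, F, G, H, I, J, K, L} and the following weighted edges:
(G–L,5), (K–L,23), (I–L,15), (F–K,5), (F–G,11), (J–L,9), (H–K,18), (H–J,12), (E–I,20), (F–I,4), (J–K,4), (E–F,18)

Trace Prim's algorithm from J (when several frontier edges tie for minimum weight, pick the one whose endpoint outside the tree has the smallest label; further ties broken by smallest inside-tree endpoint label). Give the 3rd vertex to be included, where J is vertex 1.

Prim, starting at J.
Step 1: frontier [J–K 4, J–L 9, H–J 12] → take J–K (4); add K.
Step 2: frontier [J–L 9, H–J 12, F–K 5, H–K 18, K–L 23] → take F–K (5); add F.
Step 3: frontier [F–I 4, F–G 11, E–F 18, J–L 9, H–J 12, H–K 18, K–L 23] → take F–I (4); add I.
Step 4: frontier [F–G 11, E–F 18, I–L 15, E–I 20, J–L 9, H–J 12, H–K 18, K–L 23] → take J–L (9); add L.
Step 5: frontier [F–G 11, E–F 18, E–I 20, H–J 12, H–K 18, G–L 5] → take G–L (5); add G.
Step 6: frontier [E–F 18, E–I 20, H–J 12, H–K 18] → take H–J (12); add H.
Step 7: frontier [E–F 18, E–I 20] → take E–F (18); add E.
Vertex order: J, K, F, I, L, G, H, E. The 3rd vertex is F.

F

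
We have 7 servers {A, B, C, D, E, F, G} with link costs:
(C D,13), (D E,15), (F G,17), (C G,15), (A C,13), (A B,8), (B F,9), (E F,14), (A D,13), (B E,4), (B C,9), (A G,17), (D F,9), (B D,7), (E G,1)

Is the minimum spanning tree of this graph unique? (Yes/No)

No

Kruskal's algorithm — process edges by increasing weight (ties by edge label):
E G (1): add. Components now {A} {B} {C} {D} {E,G} {F}
B E (4): add. Components now {A} {B,E,G} {C} {D} {F}
B D (7): add. Components now {A} {B,D,E,G} {C} {F}
A B (8): add. Components now {A,B,D,E,G} {C} {F}
B C (9): add. Components now {A,B,C,D,E,G} {F}
B F (9): add. Components now {A,B,C,D,E,F,G}
Non-tree edge D F has weight 9, equal to the heaviest edge on its tree cycle — swapping gives another MST of the same weight. Not unique.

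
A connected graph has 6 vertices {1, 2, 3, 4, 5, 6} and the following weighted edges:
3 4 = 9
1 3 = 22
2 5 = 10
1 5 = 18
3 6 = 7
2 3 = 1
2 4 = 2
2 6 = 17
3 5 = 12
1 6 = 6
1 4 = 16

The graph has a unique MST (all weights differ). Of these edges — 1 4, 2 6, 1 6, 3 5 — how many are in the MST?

Sort edges by weight, then run Kruskal:
2 3 (1): add. Components now {1} {2,3} {4} {5} {6}
2 4 (2): add. Components now {1} {2,3,4} {5} {6}
1 6 (6): add. Components now {1,6} {2,3,4} {5}
3 6 (7): add. Components now {1,2,3,4,6} {5}
3 4 (9): skip — 3 and 4 already connected.
2 5 (10): add. Components now {1,2,3,4,5,6}
MST edge set: {2 3, 2 4, 1 6, 3 6, 2 5}.
Of the listed edges, {1 6} are in the MST → 1.

1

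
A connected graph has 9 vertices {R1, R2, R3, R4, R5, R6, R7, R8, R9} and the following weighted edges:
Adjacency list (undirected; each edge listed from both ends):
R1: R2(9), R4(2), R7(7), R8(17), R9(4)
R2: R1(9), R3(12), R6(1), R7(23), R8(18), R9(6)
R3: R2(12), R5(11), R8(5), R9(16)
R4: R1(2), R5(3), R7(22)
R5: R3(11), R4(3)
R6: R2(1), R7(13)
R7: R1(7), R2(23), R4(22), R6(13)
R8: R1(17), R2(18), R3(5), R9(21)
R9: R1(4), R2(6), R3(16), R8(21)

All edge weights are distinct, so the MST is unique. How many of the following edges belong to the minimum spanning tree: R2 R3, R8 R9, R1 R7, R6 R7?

1

Sort edges by weight, then run Kruskal:
R2 R6 (1): add — endpoints in different components.
R1 R4 (2): add — endpoints in different components.
R4 R5 (3): add — endpoints in different components.
R1 R9 (4): add — endpoints in different components.
R3 R8 (5): add — endpoints in different components.
R2 R9 (6): add — endpoints in different components.
R1 R7 (7): add — endpoints in different components.
R1 R2 (9): skip — R1 and R2 already connected.
R3 R5 (11): add — endpoints in different components.
MST edge set: {R2 R6, R1 R4, R4 R5, R1 R9, R3 R8, R2 R9, R1 R7, R3 R5}.
Of the listed edges, {R1 R7} are in the MST → 1.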